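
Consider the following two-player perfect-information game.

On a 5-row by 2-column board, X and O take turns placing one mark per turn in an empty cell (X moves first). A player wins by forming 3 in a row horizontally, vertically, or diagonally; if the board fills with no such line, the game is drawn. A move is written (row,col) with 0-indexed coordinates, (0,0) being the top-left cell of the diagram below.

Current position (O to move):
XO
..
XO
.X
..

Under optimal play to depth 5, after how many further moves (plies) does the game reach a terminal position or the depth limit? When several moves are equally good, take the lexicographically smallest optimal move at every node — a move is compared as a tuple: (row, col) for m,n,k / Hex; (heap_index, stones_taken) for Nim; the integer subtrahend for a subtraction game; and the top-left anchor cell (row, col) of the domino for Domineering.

ply 1, O at XO/../XO/.X/.. | (1,0)=+0→XO/O./XO/.X/..; (1,1)=+1→XO/.O/XO/.X/..*; (3,0)=-1→XO/../XO/OX/..; (4,0)=-1→XO/../XO/.X/O.; (4,1)=-1→XO/../XO/.X/.O
ply 2: XO/.O/XO/.X/.. is terminal -1 (X); from XO/../XO/.X/.. depth 5

PV length from [XO/../XO/.X/..]: 1 ply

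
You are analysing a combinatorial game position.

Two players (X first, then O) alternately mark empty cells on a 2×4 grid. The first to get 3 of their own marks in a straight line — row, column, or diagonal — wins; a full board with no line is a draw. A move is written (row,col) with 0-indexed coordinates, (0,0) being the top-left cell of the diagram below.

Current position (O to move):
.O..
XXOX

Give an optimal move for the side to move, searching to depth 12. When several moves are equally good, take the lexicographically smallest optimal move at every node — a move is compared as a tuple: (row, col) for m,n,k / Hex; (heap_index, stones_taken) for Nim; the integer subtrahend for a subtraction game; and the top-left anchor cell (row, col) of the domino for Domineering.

O's best at [.O../XXOX]: (0,2)

p1 O@[.O../XXOX]: (0,0)[OO../XXOX]+0 (0,2)[.OO./XXOX]+1* (0,3)[.O.O/XXOX]+0
p2 X@[.OO./XXOX]: (0,0)[XOO./XXOX]-1* (0,3)[.OOX/XXOX]-1
p3 O@[XOO./XXOX]: (0,3)[XOOO/XXOX]+1*
p4 X@[XOOO/XXOX] terminal -1; root [.O../XXOX] d12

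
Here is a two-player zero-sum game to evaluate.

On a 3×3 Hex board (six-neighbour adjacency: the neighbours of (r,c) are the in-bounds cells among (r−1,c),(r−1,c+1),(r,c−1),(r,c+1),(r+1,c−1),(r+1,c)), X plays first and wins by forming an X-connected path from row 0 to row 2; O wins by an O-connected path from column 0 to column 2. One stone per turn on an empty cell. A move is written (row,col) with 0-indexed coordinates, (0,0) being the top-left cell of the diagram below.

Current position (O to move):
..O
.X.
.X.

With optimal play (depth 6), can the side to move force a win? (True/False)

p1 O@[..O/.X./.X.]: (0,0)[O.O/.X./.X.]-1 (0,1)[.OO/.X./.X.]+1* (1,0)[..O/OX./.X.]-1 (1,2)[..O/.XO/.X.]-1 (2,0)[..O/.X./OX.]-1 (2,2)[..O/.X./.XO]-1
p2 X@[.OO/.X./.X.]: (0,0)[XOO/.X./.X.]-1* (1,0)[.OO/XX./.X.]-1 (1,2)[.OO/.XX/.X.]-1 (2,0)[.OO/.X./XX.]-1 (2,2)[.OO/.X./.XX]-1
p3 O@[XOO/.X./.X.]: (1,0)[XOO/OX./.X.]+1* (1,2)[XOO/.XO/.X.]-1 (2,0)[XOO/.X./OX.]-1 (2,2)[XOO/.X./.XO]-1
p4 X@[XOO/OX./.X.] terminal -1; root [..O/.X./.X.] d6

O winning at [..O/.X./.X.]: True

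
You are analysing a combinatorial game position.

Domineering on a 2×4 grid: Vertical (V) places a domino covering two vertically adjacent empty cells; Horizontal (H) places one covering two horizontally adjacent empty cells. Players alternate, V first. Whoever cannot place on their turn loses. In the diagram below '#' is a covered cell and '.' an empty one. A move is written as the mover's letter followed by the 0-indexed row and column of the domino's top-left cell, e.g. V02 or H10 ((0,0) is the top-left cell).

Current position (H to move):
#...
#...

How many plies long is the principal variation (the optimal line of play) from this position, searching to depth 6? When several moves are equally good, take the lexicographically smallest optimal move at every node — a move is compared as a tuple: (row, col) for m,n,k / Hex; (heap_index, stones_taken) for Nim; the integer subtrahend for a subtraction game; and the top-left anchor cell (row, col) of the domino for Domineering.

PV length from [#.../#...]: 3 plies

[#.../#...] H move#1: H01:+1/###./#...*, H02:+1/#.##/#..., H11:+1/#.../###., H12:+1/#.../#.##
[###./#...] V move#2: V03:-1/####/#..#*
[####/#..#] H move#3: H11:+1/####/####*
[####/####] end (terminal -1, V#4); searched #.../#... to 6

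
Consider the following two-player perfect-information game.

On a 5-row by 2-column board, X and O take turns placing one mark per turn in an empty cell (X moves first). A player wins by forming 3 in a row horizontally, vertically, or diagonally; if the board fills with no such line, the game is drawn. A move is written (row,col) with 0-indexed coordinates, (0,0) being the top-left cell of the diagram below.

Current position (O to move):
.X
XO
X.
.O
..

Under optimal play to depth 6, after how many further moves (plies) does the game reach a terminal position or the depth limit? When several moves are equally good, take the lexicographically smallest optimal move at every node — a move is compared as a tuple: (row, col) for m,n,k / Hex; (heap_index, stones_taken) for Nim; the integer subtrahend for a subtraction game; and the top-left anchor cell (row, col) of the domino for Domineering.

PV length from [.X/XO/X./.O/..]: 1 ply

p1 O@[.X/XO/X./.O/..]: (0,0)[OX/XO/X./.O/..]-1 (2,1)[.X/XO/XO/.O/..]+1* (3,0)[.X/XO/X./OO/..]-1 (4,0)[.X/XO/X./.O/O.]-1 (4,1)[.X/XO/X./.O/.O]-1
p2 X@[.X/XO/XO/.O/..] terminal -1; root [.X/XO/X./.O/..] d6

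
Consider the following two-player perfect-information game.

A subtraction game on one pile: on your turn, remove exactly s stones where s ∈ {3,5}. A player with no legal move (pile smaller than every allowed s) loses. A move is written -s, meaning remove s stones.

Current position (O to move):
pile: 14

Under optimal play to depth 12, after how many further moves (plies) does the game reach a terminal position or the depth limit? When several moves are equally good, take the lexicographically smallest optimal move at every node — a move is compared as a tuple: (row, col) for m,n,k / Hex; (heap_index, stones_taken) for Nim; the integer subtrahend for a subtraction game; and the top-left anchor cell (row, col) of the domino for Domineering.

p1 O@[14]: -3[11]-1 -5[9]+1*
p2 X@[9]: -3[6]-1* -5[4]-1
p3 O@[6]: -3[3]-1 -5[1]+1*
p4 X@[1] terminal -1; root [14] d12

PV length from [14]: 3 plies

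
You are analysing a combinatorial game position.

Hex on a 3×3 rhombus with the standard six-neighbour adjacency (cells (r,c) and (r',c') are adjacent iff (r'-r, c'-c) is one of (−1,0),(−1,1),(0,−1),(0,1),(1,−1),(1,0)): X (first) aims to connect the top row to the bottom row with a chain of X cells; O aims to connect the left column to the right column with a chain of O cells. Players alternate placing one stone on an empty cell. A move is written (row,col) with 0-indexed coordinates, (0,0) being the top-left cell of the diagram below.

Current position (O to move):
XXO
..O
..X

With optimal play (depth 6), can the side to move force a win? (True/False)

p1 O@[XXO/..O/..X]: (1,0)[XXO/O.O/..X]-1 (1,1)[XXO/.OO/..X]+1* (2,0)[XXO/..O/O.X]+1 (2,1)[XXO/..O/.OX]-1
p2 X@[XXO/.OO/..X]: (1,0)[XXO/XOO/..X]-1* (2,0)[XXO/.OO/X.X]-1 (2,1)[XXO/.OO/.XX]-1
p3 O@[XXO/XOO/..X]: (2,0)[XXO/XOO/O.X]+1* (2,1)[XXO/XOO/.OX]-1
p4 X@[XXO/XOO/O.X] terminal -1; root [XXO/..O/..X] d6

O winning at [XXO/..O/..X]: True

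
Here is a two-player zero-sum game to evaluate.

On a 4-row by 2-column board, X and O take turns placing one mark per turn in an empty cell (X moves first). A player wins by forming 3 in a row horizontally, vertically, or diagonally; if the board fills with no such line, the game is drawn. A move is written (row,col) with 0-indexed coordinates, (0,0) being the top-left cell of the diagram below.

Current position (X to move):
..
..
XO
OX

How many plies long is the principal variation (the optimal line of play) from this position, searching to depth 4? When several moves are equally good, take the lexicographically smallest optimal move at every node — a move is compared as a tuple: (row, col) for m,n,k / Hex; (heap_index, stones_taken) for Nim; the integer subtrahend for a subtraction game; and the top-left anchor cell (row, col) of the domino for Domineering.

ply 1, X at ../../XO/OX | (0,0)=+0→X./../XO/OX*; (0,1)=+0→.X/../XO/OX; (1,0)=+0→../X./XO/OX; (1,1)=+0→../.X/XO/OX
ply 2, O at X./../XO/OX | (0,1)=-1→XO/../XO/OX; (1,0)=+0→X./O./XO/OX*; (1,1)=-1→X./.O/XO/OX
ply 3, X at X./O./XO/OX | (0,1)=+0→XX/O./XO/OX*; (1,1)=+0→X./OX/XO/OX
ply 4, O at XX/O./XO/OX | (1,1)=+0→XX/OO/XO/OX*
ply 5: XX/OO/XO/OX is terminal +0 (X); from ../../XO/OX depth 4

PV length from [../../XO/OX]: 4 plies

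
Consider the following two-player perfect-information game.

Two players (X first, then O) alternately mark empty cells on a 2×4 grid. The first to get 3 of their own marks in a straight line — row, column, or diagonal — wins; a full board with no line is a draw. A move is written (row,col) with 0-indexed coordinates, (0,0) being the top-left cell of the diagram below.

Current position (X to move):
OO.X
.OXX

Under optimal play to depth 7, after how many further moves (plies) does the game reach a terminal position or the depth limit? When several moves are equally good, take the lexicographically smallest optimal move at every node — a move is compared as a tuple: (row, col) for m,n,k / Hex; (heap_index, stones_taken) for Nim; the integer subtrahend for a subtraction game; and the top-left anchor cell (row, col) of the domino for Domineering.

PV length from [OO.X/.OXX]: 2 plies

ply 1, X at OO.X/.OXX | (0,2)=+0→OOXX/.OXX*; (1,0)=-1→OO.X/XOXX
ply 2, O at OOXX/.OXX | (1,0)=+0→OOXX/OOXX*
ply 3: OOXX/OOXX is terminal +0 (X); from OO.X/.OXX depth 7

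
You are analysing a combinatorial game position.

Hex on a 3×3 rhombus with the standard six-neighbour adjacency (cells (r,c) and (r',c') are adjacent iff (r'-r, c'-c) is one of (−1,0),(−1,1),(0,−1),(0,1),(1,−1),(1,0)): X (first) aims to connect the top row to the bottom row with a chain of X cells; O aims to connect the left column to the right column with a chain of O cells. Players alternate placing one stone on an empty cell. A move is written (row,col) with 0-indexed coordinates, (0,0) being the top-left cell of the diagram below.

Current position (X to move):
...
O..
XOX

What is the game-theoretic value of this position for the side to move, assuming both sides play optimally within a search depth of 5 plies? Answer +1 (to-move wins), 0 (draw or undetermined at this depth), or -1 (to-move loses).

[.../O../XOX] X move#1: (0,0):-1/X../O../XOX, (0,1):-1/.X./O../XOX, (0,2):+1/..X/O../XOX*, (1,1):+1/.../OX./XOX, (1,2):-1/.../O.X/XOX
[..X/O../XOX] O move#2: (0,0):-1/O.X/O../XOX*, (0,1):-1/.OX/O../XOX, (1,1):-1/..X/OO./XOX, (1,2):-1/..X/O.O/XOX
[O.X/O../XOX] X move#3: (0,1):+1/OXX/O../XOX*, (1,1):+1/O.X/OX./XOX, (1,2):+1/O.X/O.X/XOX
[OXX/O../XOX] O move#4: (1,1):-1/OXX/OO./XOX*, (1,2):-1/OXX/O.O/XOX
[OXX/OO./XOX] X move#5: (1,2):+1/OXX/OOX/XOX*
[OXX/OOX/XOX] end (terminal -1, O#6); searched .../O../XOX to 5

value(.../O../XOX, X) = +1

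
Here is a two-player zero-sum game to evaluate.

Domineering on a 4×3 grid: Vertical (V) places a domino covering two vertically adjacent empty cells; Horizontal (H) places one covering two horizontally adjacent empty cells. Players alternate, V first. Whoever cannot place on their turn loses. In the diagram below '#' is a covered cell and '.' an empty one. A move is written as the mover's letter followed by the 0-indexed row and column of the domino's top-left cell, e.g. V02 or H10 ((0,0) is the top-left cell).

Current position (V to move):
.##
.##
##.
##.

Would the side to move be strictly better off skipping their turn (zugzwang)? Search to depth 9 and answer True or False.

p1 V@[.##/.##/##./##.]: V00[###/###/##./##.]+1* V22[.##/.##/###/###]+1
p2 H@[###/###/##./##.] terminal -1; root [.##/.##/##./##.] d9
suppose V passes — search the same position with H to move:
pass> p1 H@[.##/.##/##./##.] terminal -1; root [.##/.##/##./##.] d9
for V: play +1, pass +1

zugzwang(.##/.##/##./##., V) = False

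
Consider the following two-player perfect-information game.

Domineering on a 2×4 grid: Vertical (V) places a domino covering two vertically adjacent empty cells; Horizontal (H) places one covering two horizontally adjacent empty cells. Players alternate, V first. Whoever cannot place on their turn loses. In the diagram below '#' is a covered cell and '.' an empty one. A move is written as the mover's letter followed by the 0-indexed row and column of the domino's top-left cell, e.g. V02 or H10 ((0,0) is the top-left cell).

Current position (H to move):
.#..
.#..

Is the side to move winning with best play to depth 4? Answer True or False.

H winning at [.#../.#..]: True

ply 1, H at .#../.#.. | H02=+1→.###/.#..*; H12=+1→.#../.###
ply 2, V at .###/.#.. | V00=-1→####/##..*
ply 3, H at ####/##.. | H12=+1→####/####*
ply 4: ####/#### is terminal -1 (V); from .#../.#.. depth 4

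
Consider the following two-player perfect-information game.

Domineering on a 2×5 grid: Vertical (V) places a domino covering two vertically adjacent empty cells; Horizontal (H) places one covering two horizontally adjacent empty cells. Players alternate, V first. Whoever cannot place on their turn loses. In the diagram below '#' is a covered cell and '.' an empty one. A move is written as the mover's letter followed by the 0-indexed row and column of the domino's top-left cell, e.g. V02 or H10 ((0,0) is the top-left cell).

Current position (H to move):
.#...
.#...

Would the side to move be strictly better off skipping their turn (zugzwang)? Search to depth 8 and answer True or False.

zugzwang(.#.../.#..., H) = False

p1 H@[.#.../.#...]: H02[.###./.#...]-1* H03[.#.##/.#...]-1 H12[.#.../.###.]-1 H13[.#.../.#.##]-1
p2 V@[.###./.#...]: V00[####./##...]-1 V04[.####/.#..#]+1*
p3 H@[.####/.#..#]: H12[.####/.####]-1*
p4 V@[.####/.####]: V00[#####/#####]+1*
p5 H@[#####/#####] terminal -1; root [.#.../.#...] d8
pass branch (V moves first from the same position):
  | p1 V@[.#.../.#...]: V00[##.../##...]-1 V02[.##../.##..]-1 V03[.#.#./.#.#.]+1* V04[.#..#/.#..#]-1
  | p2 H@[.#.#./.#.#.] terminal -1; root [.#.../.#...] d8
H moving scores -1; H passing scores -1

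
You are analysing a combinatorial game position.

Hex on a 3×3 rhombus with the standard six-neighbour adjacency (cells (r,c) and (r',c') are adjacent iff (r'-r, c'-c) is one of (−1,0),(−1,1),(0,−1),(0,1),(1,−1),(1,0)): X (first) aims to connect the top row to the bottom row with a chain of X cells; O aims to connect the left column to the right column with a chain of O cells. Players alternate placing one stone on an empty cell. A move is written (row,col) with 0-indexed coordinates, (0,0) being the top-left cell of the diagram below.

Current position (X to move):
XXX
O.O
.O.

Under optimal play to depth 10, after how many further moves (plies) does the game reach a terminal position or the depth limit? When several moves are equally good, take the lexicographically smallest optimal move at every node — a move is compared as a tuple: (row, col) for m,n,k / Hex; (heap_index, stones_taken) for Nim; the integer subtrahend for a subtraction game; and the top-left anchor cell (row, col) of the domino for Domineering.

PV length from [XXX/O.O/.O.]: 2 plies

p1 X@[XXX/O.O/.O.]: (1,1)[XXX/OXO/.O.]-1* (2,0)[XXX/O.O/XO.]-1 (2,2)[XXX/O.O/.OX]-1
p2 O@[XXX/OXO/.O.]: (2,0)[XXX/OXO/OO.]+1* (2,2)[XXX/OXO/.OO]-1
p3 X@[XXX/OXO/OO.] terminal -1; root [XXX/O.O/.O.] d10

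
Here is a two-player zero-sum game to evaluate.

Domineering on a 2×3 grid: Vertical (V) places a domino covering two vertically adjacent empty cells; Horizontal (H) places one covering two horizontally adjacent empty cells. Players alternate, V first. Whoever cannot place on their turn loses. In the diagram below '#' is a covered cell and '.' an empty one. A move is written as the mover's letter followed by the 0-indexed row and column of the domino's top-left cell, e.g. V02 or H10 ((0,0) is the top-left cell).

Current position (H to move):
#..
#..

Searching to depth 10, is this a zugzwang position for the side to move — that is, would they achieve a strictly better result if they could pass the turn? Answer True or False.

zugzwang(#../#.., H) = False

p1 H@[#../#..]: H01[###/#..]+1* H11[#../###]+1
p2 V@[###/#..] terminal -1; root [#../#..] d10
suppose H passes — search the same position with V to move:
pass> p1 V@[#../#..]: V01[##./##.]+1* V02[#.#/#.#]+1
pass> p2 H@[##./##.] terminal -1; root [#../#..] d10
for H: play +1, pass -1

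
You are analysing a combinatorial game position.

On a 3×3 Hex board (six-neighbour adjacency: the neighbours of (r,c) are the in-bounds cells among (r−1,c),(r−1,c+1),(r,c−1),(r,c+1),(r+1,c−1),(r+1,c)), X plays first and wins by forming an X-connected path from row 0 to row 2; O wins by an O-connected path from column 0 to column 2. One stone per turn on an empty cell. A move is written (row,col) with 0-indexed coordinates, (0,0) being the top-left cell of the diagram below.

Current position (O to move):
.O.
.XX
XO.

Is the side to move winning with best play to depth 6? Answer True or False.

O winning at [.O./.XX/XO.]: True

ply 1, O at .O./.XX/XO. | (0,0)=-1→OO./.XX/XO.; (0,2)=+1→.OO/.XX/XO.*; (1,0)=-1→.O./OXX/XO.; (2,2)=-1→.O./.XX/XOO
ply 2, X at .OO/.XX/XO. | (0,0)=-1→XOO/.XX/XO.*; (1,0)=-1→.OO/XXX/XO.; (2,2)=-1→.OO/.XX/XOX
ply 3, O at XOO/.XX/XO. | (1,0)=+1→XOO/OXX/XO.*; (2,2)=-1→XOO/.XX/XOO
ply 4: XOO/OXX/XO. is terminal -1 (X); from .O./.XX/XO. depth 6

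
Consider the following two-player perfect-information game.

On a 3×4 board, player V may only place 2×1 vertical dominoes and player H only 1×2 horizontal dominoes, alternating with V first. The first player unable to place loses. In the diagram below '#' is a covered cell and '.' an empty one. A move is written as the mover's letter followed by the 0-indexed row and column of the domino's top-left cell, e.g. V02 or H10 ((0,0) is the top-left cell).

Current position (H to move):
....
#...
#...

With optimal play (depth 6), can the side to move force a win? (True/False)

H winning at [..../#.../#...]: True

ply 1, H at ..../#.../#... | H00=-1→##../#.../#...; H01=-1→.##./#.../#...; H02=-1→..##/#.../#...; H11=+1→..../###./#...*; H12=+1→..../#.##/#...; H21=-1→..../#.../###.; H22=-1→..../#.../#.##
ply 2, V at ..../###./#... | V03=-1→...#/####/#...*; V13=-1→..../####/#..#
ply 3, H at ...#/####/#... | H00=+1→##.#/####/#...*; H01=+1→.###/####/#...; H21=+1→...#/####/###.; H22=+1→...#/####/#.##
ply 4: ##.#/####/#... is terminal -1 (V); from ..../#.../#... depth 6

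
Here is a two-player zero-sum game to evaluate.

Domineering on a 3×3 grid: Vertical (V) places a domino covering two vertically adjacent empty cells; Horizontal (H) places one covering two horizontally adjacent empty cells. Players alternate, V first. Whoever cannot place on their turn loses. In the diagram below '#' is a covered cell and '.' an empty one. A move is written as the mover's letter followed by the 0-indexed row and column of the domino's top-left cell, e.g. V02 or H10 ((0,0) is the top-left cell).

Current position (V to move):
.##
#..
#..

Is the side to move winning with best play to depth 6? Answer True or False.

[.##/#../#..] V move#1: V11:+1/.##/##./##.*, V12:+1/.##/#.#/#.#
[.##/##./##.] end (terminal -1, H#2); searched .##/#../#.. to 6

V winning at [.##/#../#..]: True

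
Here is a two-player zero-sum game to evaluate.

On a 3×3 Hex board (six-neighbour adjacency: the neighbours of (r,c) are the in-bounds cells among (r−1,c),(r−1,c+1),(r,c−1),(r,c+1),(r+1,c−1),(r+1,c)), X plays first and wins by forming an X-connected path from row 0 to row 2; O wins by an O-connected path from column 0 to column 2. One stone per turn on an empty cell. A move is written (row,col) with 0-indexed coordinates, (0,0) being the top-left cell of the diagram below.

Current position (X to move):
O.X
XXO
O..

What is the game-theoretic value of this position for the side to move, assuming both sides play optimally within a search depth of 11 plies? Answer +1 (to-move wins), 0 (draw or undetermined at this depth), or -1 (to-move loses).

[O.X/XXO/O..] X move#1: (0,1):-1/OXX/XXO/O.., (2,1):+1/O.X/XXO/OX.*, (2,2):-1/O.X/XXO/O.X
[O.X/XXO/OX.] end (terminal -1, O#2); searched O.X/XXO/O.. to 11

value(O.X/XXO/O.., X) = +1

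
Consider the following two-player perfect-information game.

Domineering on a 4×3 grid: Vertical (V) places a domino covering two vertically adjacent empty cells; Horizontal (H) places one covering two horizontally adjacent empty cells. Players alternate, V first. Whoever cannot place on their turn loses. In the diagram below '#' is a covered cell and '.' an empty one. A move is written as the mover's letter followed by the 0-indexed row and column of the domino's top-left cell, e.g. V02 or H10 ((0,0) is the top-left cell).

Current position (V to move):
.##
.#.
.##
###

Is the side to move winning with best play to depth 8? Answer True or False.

p1 V@[.##/.#./.##/###]: V00[###/##./.##/###]+1* V10[.##/##./###/###]+1
p2 H@[###/##./.##/###] terminal -1; root [.##/.#./.##/###] d8

V winning at [.##/.#./.##/###]: True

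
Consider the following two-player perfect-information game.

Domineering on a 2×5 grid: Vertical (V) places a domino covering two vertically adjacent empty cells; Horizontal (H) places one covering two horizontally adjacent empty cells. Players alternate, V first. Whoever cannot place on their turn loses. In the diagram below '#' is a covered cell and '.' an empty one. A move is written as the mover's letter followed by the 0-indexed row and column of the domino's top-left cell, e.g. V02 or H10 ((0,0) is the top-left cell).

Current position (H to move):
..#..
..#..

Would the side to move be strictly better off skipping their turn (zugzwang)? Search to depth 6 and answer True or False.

p1 H@[..#../..#..]: H00[###../..#..]-1* H03[..###/..#..]-1 H10[..#../###..]-1 H13[..#../..###]-1
p2 V@[###../..#..]: V03[####./..##.]+1* V04[###.#/..#.#]+1
p3 H@[####./..##.]: H10[####./####.]-1*
p4 V@[####./####.]: V04[#####/#####]+1*
p5 H@[#####/#####] terminal -1; root [..#../..#..] d6
if H skipped the turn, V would face:
~ p1 V@[..#../..#..]: V00[#.#../#.#..]-1* V01[.##../.##..]-1 V03[..##./..##.]-1 V04[..#.#/..#.#]-1
~ p2 H@[#.#../#.#..]: H03[#.###/#.#..]+1* H13[#.#../#.###]+1
~ p3 V@[#.###/#.#..]: V01[#####/###..]-1*
~ p4 H@[#####/###..]: H13[#####/#####]+1*
~ p5 V@[#####/#####] terminal -1; root [..#../..#..] d6
compare (H): move=-1 vs pass=+1

zugzwang(..#../..#.., H) = True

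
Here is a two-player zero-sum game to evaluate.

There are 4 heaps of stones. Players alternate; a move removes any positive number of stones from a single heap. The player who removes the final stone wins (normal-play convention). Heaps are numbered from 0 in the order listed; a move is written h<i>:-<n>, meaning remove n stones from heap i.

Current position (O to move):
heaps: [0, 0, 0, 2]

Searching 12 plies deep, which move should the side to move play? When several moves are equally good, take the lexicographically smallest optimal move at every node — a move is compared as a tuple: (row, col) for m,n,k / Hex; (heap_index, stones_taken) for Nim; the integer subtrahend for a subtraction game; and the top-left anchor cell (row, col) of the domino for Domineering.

O's best at [(0,0,0,2)]: h3:-2

[(0,0,0,2)] O move#1: h3:-1:-1/(0,0,0,1), h3:-2:+1/(0,0,0,0)*
[(0,0,0,0)] end (terminal -1, X#2); searched (0,0,0,2) to 12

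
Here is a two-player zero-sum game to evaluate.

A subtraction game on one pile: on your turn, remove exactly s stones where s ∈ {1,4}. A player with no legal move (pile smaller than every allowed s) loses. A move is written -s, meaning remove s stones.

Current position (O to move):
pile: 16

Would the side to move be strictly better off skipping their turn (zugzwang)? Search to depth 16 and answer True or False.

[16] O move#1: -1:+1/15*, -4:+1/12
[15] X move#2: -1:-1/14*, -4:-1/11
[14] O move#3: -1:-1/13, -4:+1/10*
[10] X move#4: -1:-1/9*, -4:-1/6
[9] O move#5: -1:-1/8, -4:+1/5*
[5] X move#6: -1:-1/4*, -4:-1/1
[4] O move#7: -1:-1/3, -4:+1/0*
[0] end (terminal -1, X#8); searched 16 to 16
pass branch (X moves first from the same position):
  | [16] X move#1: -1:+1/15*, -4:+1/12
  | [15] O move#2: -1:-1/14*, -4:-1/11
  | [14] X move#3: -1:-1/13, -4:+1/10*
  | [10] O move#4: -1:-1/9*, -4:-1/6
  | [9] X move#5: -1:-1/8, -4:+1/5*
  | [5] O move#6: -1:-1/4*, -4:-1/1
  | [4] X move#7: -1:-1/3, -4:+1/0*
  | [0] end (terminal -1, O#8); searched 16 to 16
O moving scores +1; O passing scores -1

zugzwang(16, O) = False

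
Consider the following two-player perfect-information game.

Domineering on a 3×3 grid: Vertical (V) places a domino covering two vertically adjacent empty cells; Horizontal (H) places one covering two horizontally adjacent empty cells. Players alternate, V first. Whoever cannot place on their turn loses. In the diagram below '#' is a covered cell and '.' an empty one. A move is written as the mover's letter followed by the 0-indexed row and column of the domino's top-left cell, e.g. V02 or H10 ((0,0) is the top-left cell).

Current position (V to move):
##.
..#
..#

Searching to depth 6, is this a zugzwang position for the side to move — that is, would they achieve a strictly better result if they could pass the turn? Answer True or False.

zugzwang(##./..#/..#, V) = False

[##./..#/..#] V move#1: V10:+1/##./#.#/#.#*, V11:+1/##./.##/.##
[##./#.#/#.#] end (terminal -1, H#2); searched ##./..#/..# to 6
suppose V passes — search the same position with H to move:
pass> [##./..#/..#] H move#1: H10:+1/##./###/..#*, H20:+1/##./..#/###
pass> [##./###/..#] end (terminal -1, V#2); searched ##./..#/..# to 6
for V: play +1, pass -1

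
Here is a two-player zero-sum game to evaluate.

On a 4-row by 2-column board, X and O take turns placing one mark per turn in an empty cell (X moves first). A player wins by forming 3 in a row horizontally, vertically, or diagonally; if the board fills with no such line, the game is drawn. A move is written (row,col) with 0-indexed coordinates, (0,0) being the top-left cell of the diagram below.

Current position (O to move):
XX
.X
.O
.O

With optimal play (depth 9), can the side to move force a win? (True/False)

O winning at [XX/.X/.O/.O]: False

[XX/.X/.O/.O] O move#1: (1,0):+0/XX/OX/.O/.O*, (2,0):+0/XX/.X/OO/.O, (3,0):+0/XX/.X/.O/OO
[XX/OX/.O/.O] X move#2: (2,0):+0/XX/OX/XO/.O*, (3,0):+0/XX/OX/.O/XO
[XX/OX/XO/.O] O move#3: (3,0):+0/XX/OX/XO/OO*
[XX/OX/XO/OO] end (terminal +0, X#4); searched XX/.X/.O/.O to 9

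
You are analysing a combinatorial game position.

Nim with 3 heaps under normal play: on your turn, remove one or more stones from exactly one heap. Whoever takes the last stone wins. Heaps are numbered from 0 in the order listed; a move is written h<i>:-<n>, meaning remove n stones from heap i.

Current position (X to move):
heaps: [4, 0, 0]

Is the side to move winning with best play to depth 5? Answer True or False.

X winning at [(4,0,0)]: True

[(4,0,0)] X move#1: h0:-1:-1/(3,0,0), h0:-2:-1/(2,0,0), h0:-3:-1/(1,0,0), h0:-4:+1/(0,0,0)*
[(0,0,0)] end (terminal -1, O#2); searched (4,0,0) to 5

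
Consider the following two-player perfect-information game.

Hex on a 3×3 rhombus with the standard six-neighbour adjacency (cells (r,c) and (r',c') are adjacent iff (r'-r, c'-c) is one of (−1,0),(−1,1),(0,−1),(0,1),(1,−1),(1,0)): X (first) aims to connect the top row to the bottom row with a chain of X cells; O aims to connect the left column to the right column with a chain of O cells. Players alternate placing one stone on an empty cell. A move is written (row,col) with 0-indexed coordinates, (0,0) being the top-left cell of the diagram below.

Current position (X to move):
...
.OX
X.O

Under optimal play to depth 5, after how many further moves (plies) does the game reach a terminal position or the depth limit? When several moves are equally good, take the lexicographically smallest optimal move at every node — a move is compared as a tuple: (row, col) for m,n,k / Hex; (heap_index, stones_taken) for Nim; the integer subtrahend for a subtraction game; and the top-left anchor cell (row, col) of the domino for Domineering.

PV length from [.../.OX/X.O]: 5 plies

p1 X@[.../.OX/X.O]: (0,0)[X../.OX/X.O]-1 (0,1)[.X./.OX/X.O]-1 (0,2)[..X/.OX/X.O]+1* (1,0)[.../XOX/X.O]+1 (2,1)[.../.OX/XXO]+1
p2 O@[..X/.OX/X.O]: (0,0)[O.X/.OX/X.O]-1* (0,1)[.OX/.OX/X.O]-1 (1,0)[..X/OOX/X.O]-1 (2,1)[..X/.OX/XOO]-1
p3 X@[O.X/.OX/X.O]: (0,1)[OXX/.OX/X.O]+1* (1,0)[O.X/XOX/X.O]+1 (2,1)[O.X/.OX/XXO]+1
p4 O@[OXX/.OX/X.O]: (1,0)[OXX/OOX/X.O]-1* (2,1)[OXX/.OX/XOO]-1
p5 X@[OXX/OOX/X.O]: (2,1)[OXX/OOX/XXO]+1*
p6 O@[OXX/OOX/XXO] terminal -1; root [.../.OX/X.O] d5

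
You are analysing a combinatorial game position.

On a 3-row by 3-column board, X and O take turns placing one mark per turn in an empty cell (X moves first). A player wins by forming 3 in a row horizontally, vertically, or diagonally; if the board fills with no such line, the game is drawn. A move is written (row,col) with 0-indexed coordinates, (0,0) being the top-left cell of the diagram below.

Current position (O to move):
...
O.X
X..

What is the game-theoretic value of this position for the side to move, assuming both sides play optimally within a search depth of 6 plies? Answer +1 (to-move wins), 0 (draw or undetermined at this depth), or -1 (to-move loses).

[.../O.X/X..] O move#1: (0,0):-1/O../O.X/X.., (0,1):-1/.O./O.X/X.., (0,2):+0/..O/O.X/X..*, (1,1):-1/.../OOX/X.., (2,1):-1/.../O.X/XO., (2,2):+0/.../O.X/X.O
[..O/O.X/X..] X move#2: (0,0):+0/X.O/O.X/X..*, (0,1):+0/.XO/O.X/X.., (1,1):+0/..O/OXX/X.., (2,1):+0/..O/O.X/XX., (2,2):+0/..O/O.X/X.X
[X.O/O.X/X..] O move#3: (0,1):-1/XOO/O.X/X.., (1,1):+0/X.O/OOX/X..*, (2,1):+0/X.O/O.X/XO., (2,2):+0/X.O/O.X/X.O
[X.O/OOX/X..] X move#4: (0,1):+0/XXO/OOX/X..*, (2,1):+0/X.O/OOX/XX., (2,2):+0/X.O/OOX/X.X
[XXO/OOX/X..] O move#5: (2,1):+0/XXO/OOX/XO.*, (2,2):+0/XXO/OOX/X.O
[XXO/OOX/XO.] X move#6: (2,2):+0/XXO/OOX/XOX*
[XXO/OOX/XOX] end (terminal +0, O#7); searched .../O.X/X.. to 6

value(.../O.X/X.., O) = 0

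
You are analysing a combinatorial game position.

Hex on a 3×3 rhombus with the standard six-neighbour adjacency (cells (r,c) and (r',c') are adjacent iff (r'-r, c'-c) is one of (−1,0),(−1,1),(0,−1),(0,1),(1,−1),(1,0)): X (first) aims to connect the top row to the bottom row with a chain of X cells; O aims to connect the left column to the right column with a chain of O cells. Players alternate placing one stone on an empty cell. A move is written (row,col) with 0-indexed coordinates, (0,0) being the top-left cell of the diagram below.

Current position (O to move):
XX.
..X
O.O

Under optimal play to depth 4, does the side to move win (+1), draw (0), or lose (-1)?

value(XX./..X/O.O, O) = +1

ply 1, O at XX./..X/O.O | (0,2)=+1→XXO/..X/O.O*; (1,0)=-1→XX./O.X/O.O; (1,1)=+1→XX./.OX/O.O; (2,1)=+1→XX./..X/OOO
ply 2, X at XXO/..X/O.O | (1,0)=-1→XXO/X.X/O.O*; (1,1)=-1→XXO/.XX/O.O; (2,1)=-1→XXO/..X/OXO
ply 3, O at XXO/X.X/O.O | (1,1)=+1→XXO/XOX/O.O*; (2,1)=+1→XXO/X.X/OOO
ply 4: XXO/XOX/O.O is terminal -1 (X); from XX./..X/O.O depth 4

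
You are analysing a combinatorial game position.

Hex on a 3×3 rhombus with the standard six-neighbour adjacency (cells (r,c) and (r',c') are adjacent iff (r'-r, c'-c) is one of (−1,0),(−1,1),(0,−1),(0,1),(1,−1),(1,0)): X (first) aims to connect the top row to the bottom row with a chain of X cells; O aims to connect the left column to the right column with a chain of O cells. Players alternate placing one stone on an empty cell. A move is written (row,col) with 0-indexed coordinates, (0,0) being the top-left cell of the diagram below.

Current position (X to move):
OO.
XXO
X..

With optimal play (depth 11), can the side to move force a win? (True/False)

X winning at [OO./XXO/X..]: True

[OO./XXO/X..] X move#1: (0,2):+1/OOX/XXO/X..*, (2,1):-1/OO./XXO/XX., (2,2):-1/OO./XXO/X.X
[OOX/XXO/X..] end (terminal -1, O#2); searched OO./XXO/X.. to 11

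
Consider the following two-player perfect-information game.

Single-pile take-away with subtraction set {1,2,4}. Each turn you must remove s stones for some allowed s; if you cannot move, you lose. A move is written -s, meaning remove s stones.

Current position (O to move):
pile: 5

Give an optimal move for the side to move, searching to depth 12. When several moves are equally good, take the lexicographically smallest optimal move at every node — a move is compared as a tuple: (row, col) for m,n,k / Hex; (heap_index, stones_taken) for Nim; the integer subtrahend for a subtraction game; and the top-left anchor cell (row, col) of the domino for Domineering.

ply 1, O at 5 | -1=-1→4; -2=+1→3*; -4=-1→1
ply 2, X at 3 | -1=-1→2*; -2=-1→1
ply 3, O at 2 | -1=-1→1; -2=+1→0*
ply 4: 0 is terminal -1 (X); from 5 depth 12

O's best at [5]: -2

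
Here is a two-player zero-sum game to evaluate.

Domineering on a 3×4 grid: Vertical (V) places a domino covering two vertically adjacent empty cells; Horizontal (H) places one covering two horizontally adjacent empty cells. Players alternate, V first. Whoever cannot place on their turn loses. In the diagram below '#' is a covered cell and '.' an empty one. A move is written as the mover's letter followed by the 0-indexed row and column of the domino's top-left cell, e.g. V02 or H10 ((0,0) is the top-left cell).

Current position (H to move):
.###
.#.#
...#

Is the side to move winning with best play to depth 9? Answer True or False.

H winning at [.###/.#.#/...#]: False

p1 H@[.###/.#.#/...#]: H20[.###/.#.#/##.#]-1* H21[.###/.#.#/.###]-1
p2 V@[.###/.#.#/##.#]: V00[####/##.#/##.#]+1* V12[.###/.###/####]+1
p3 H@[####/##.#/##.#] terminal -1; root [.###/.#.#/...#] d9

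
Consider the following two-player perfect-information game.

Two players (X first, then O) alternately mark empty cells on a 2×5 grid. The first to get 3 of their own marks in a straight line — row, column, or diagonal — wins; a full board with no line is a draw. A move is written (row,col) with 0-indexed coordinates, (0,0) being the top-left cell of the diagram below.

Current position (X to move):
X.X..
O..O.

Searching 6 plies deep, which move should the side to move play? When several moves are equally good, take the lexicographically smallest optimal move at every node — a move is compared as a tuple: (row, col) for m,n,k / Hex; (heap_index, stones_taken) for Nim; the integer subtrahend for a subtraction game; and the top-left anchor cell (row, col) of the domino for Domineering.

p1 X@[X.X../O..O.]: (0,1)[XXX../O..O.]+1* (0,3)[X.XX./O..O.]+1 (0,4)[X.X.X/O..O.]+1 (1,1)[X.X../OX.O.]+0 (1,2)[X.X../O.XO.]+0 (1,4)[X.X../O..OX]+0
p2 O@[XXX../O..O.] terminal -1; root [X.X../O..O.] d6

X's best at [X.X../O..O.]: (0,1)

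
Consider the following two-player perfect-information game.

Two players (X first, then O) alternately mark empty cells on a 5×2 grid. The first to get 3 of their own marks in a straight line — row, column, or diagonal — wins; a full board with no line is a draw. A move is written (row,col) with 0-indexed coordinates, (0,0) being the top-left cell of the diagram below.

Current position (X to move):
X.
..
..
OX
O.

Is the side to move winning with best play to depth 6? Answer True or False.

[X./../../OX/O.] X move#1: (0,1):-1/XX/../../OX/O., (1,0):-1/X./X./../OX/O., (1,1):-1/X./.X/../OX/O., (2,0):+1/X./../X./OX/O.*, (2,1):-1/X./../.X/OX/O., (4,1):-1/X./../../OX/OX
[X./../X./OX/O.] O move#2: (0,1):-1/XO/../X./OX/O.*, (1,0):-1/X./O./X./OX/O., (1,1):-1/X./.O/X./OX/O., (2,1):-1/X./../XO/OX/O., (4,1):-1/X./../X./OX/OO
[XO/../X./OX/O.] X move#3: (1,0):+1/XO/X./X./OX/O.*, (1,1):+1/XO/.X/X./OX/O., (2,1):+1/XO/../XX/OX/O., (4,1):+1/XO/../X./OX/OX
[XO/X./X./OX/O.] end (terminal -1, O#4); searched X./../../OX/O. to 6

X winning at [X./../../OX/O.]: True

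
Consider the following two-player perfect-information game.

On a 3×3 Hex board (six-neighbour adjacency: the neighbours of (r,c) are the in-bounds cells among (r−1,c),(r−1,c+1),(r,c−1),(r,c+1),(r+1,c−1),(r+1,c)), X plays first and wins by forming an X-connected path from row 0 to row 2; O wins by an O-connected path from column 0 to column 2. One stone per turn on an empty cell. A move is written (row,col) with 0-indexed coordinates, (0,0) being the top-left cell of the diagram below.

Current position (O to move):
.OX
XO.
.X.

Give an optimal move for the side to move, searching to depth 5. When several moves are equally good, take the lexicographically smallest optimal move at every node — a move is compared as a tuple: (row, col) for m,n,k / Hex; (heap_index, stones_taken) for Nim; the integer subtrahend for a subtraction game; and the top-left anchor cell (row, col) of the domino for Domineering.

O's best at [.OX/XO./.X.]: (1,2)

[.OX/XO./.X.] O move#1: (0,0):-1/OOX/XO./.X., (1,2):+1/.OX/XOO/.X.*, (2,0):-1/.OX/XO./OX., (2,2):-1/.OX/XO./.XO
[.OX/XOO/.X.] X move#2: (0,0):-1/XOX/XOO/.X.*, (2,0):-1/.OX/XOO/XX., (2,2):-1/.OX/XOO/.XX
[XOX/XOO/.X.] O move#3: (2,0):+1/XOX/XOO/OX.*, (2,2):-1/XOX/XOO/.XO
[XOX/XOO/OX.] end (terminal -1, X#4); searched .OX/XO./.X. to 5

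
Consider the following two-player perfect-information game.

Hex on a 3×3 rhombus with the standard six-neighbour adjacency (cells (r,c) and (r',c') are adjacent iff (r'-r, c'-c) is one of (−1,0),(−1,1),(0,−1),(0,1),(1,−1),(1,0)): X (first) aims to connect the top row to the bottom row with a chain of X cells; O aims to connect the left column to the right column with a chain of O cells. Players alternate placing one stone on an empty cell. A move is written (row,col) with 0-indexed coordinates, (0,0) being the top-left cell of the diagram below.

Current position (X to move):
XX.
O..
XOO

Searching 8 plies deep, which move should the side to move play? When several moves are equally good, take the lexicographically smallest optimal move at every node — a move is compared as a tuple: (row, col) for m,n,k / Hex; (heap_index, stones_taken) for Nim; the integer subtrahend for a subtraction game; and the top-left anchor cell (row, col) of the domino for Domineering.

X's best at [XX./O../XOO]: (1,1)

ply 1, X at XX./O../XOO | (0,2)=-1→XXX/O../XOO; (1,1)=+1→XX./OX./XOO*; (1,2)=-1→XX./O.X/XOO
ply 2: XX./OX./XOO is terminal -1 (O); from XX./O../XOO depth 8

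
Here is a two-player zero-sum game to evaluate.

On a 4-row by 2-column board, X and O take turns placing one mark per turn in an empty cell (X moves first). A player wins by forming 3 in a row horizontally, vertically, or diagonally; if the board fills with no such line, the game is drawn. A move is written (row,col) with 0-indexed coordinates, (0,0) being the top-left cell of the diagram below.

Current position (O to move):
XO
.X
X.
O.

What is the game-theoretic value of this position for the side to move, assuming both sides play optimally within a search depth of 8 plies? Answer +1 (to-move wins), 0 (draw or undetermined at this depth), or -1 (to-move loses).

p1 O@[XO/.X/X./O.]: (1,0)[XO/OX/X./O.]+0* (2,1)[XO/.X/XO/O.]-1 (3,1)[XO/.X/X./OO]-1
p2 X@[XO/OX/X./O.]: (2,1)[XO/OX/XX/O.]+0* (3,1)[XO/OX/X./OX]+0
p3 O@[XO/OX/XX/O.]: (3,1)[XO/OX/XX/OO]+0*
p4 X@[XO/OX/XX/OO] terminal +0; root [XO/.X/X./O.] d8

value(XO/.X/X./O., O) = 0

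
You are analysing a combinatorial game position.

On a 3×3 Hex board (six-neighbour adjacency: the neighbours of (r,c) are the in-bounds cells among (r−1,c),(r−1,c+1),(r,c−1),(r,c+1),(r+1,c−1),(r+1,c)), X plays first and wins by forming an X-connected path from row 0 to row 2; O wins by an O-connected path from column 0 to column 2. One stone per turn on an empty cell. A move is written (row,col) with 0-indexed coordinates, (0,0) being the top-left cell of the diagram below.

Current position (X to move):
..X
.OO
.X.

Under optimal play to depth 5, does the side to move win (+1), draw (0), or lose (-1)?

p1 X@[..X/.OO/.X.]: (0,0)[X.X/.OO/.X.]-1* (0,1)[.XX/.OO/.X.]-1 (1,0)[..X/XOO/.X.]-1 (2,0)[..X/.OO/XX.]-1 (2,2)[..X/.OO/.XX]-1
p2 O@[X.X/.OO/.X.]: (0,1)[XOX/.OO/.X.]+1* (1,0)[X.X/OOO/.X.]+1 (2,0)[X.X/.OO/OX.]+1 (2,2)[X.X/.OO/.XO]+1
p3 X@[XOX/.OO/.X.]: (1,0)[XOX/XOO/.X.]-1* (2,0)[XOX/.OO/XX.]-1 (2,2)[XOX/.OO/.XX]-1
p4 O@[XOX/XOO/.X.]: (2,0)[XOX/XOO/OX.]+1* (2,2)[XOX/XOO/.XO]-1
p5 X@[XOX/XOO/OX.] terminal -1; root [..X/.OO/.X.] d5

value(..X/.OO/.X., X) = -1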